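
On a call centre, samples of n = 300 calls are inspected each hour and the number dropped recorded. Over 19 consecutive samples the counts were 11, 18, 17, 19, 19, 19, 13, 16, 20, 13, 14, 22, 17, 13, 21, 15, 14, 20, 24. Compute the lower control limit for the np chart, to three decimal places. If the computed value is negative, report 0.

p̄ = Σdᵢ / (k·n) = 325 / (19 × 300) = 0.05702
LCL = np̄ − 3·√(np̄(1−p̄)) = 17.1053 − 3 × 4.0162 = 5.0566

5.057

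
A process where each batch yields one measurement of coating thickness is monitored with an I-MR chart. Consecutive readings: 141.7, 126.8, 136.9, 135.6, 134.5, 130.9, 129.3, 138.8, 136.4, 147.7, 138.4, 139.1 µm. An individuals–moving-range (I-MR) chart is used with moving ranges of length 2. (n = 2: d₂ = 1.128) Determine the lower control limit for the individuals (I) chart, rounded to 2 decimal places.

120.43

X̄ = (141.7 + 126.8 + 136.9 + 135.6 + 134.5 + 130.9 + 129.3 + 138.8 + 136.4 + 147.7 + 138.4 + 139.1) / 12 = 136.3417
Moving ranges: 14.9, 10.1, 1.3, 1.1, 3.6, 1.6, 9.5, 2.4, 11.3, 9.3, 0.7; M̄R̄ = 65.8000 / 11 = 5.9818
LCL = X̄ − 3·M̄R̄/d₂ = 136.3417 − 3 × 5.9818 / 1.128 = 120.4326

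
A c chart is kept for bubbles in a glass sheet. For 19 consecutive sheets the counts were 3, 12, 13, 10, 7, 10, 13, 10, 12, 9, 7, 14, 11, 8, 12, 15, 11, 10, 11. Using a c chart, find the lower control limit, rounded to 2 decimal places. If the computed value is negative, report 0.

0.74

c̄ = (3 + 12 + 13 + 10 + 7 + 10 + 13 + 10 + 12 + 9 + 7 + 14 + 11 + 8 + 12 + 15 + 11 + 10 + 11) / 19 = 198 / 19 = 10.4211
LCL = c̄ − 3√c̄ = 10.4211 − 3 × 3.2282 = 0.7366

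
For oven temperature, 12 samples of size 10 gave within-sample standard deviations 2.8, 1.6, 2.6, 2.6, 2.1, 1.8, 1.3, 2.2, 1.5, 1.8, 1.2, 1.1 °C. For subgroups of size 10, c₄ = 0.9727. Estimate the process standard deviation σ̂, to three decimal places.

s̄ = (2.8 + 1.6 + 2.6 + 2.6 + 2.1 + 1.8 + 1.3 + 2.2 + 1.5 + 1.8 + 1.2 + 1.1) / 12 = 1.8833
σ̂ = s̄ / c₄ = 1.8833 / 0.9727 = 1.9362

1.936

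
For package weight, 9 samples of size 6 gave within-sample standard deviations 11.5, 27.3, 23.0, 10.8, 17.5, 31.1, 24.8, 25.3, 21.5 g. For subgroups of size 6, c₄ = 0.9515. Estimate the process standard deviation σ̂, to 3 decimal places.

s̄ = (11.5 + 27.3 + 23.0 + 10.8 + 17.5 + 31.1 + 24.8 + 25.3 + 21.5) / 9 = 21.4222
σ̂ = s̄ / c₄ = 21.4222 / 0.9515 = 22.5142

22.514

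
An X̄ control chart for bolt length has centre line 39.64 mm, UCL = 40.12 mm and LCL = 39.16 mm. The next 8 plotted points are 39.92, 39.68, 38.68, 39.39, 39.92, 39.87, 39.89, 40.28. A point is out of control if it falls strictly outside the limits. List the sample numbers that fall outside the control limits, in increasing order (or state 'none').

3, 8

Compare each point to [39.16, 40.12]: sample 3 = 38.68 < LCL; sample 8 = 40.28 > UCL.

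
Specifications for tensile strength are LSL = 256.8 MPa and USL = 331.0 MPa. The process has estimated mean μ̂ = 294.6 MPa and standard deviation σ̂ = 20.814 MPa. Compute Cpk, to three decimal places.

Cpu = (USL − μ̂) / (3σ̂) = (331.0 − 294.6) / (3 × 20.814) = 0.5829; Cpl = (μ̂ − LSL) / (3σ̂) = (294.6 − 256.8) / (3 × 20.814) = 0.6054; Cpk = min(Cpu, Cpl) = 0.5829

0.583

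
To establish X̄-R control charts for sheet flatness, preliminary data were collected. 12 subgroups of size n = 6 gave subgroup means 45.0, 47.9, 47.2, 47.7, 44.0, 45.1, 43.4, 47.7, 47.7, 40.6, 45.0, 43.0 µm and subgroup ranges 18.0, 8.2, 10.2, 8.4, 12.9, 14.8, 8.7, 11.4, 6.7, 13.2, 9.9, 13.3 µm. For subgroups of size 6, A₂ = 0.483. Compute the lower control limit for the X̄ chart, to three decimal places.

X̄̄ = (45.0 + 47.9 + 47.2 + 47.7 + 44.0 + 45.1 + 43.4 + 47.7 + 47.7 + 40.6 + 45.0 + 43.0) / 12 = 544.3000 / 12 = 45.3583
R̄ = (18.0 + 8.2 + 10.2 + 8.4 + 12.9 + 14.8 + 8.7 + 11.4 + 6.7 + 13.2 + 9.9 + 13.3) / 12 = 135.7000 / 12 = 11.3083
LCL = X̄̄ − A₂·R̄ = 45.3583 − 0.483 × 11.3083 = 39.8964

39.896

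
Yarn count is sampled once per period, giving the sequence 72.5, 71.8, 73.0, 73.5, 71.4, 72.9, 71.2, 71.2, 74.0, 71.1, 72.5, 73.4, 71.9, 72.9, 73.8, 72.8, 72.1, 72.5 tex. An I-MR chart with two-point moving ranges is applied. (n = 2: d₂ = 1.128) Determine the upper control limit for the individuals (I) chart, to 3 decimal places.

X̄ = (72.5 + 71.8 + 73.0 + 73.5 + 71.4 + 72.9 + 71.2 + 71.2 + 74.0 + 71.1 + 72.5 + 73.4 + 71.9 + 72.9 + 73.8 + 72.8 + 72.1 + 72.5) / 18 = 72.4722
Moving ranges: 0.7, 1.2, 0.5, 2.1, 1.5, 1.7, 0.0, 2.8, 2.9, 1.4, 0.9, 1.5, 1.0, 0.9, 1.0, 0.7, 0.4; M̄R̄ = 21.2000 / 17 = 1.2471
UCL = X̄ + 3·M̄R̄/d₂ = 72.4722 + 3 × 1.2471 / 1.128 = 75.7889

75.789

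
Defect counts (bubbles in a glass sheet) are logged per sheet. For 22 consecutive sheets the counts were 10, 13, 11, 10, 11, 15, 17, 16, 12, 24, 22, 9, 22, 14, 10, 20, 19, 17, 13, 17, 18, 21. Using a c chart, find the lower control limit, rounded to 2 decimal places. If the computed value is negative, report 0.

3.69

c̄ = (10 + 13 + 11 + 10 + 11 + 15 + 17 + 16 + 12 + 24 + 22 + 9 + 22 + 14 + 10 + 20 + 19 + 17 + 13 + 17 + 18 + 21) / 22 = 341 / 22 = 15.5000
LCL = c̄ − 3√c̄ = 15.5000 − 3 × 3.9370 = 3.6890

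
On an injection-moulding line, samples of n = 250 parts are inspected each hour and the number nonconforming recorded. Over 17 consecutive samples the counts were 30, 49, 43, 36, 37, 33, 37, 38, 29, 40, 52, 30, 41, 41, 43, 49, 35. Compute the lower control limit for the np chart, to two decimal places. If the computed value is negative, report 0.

21.79

p̄ = Σdᵢ / (k·n) = 663 / (17 × 250) = 0.15600
LCL = np̄ − 3·√(np̄(1−p̄)) = 39.0000 − 3 × 5.7372 = 21.7883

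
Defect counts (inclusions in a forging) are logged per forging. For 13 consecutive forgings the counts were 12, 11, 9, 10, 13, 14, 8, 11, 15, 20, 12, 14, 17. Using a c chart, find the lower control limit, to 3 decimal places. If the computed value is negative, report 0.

c̄ = (12 + 11 + 9 + 10 + 13 + 14 + 8 + 11 + 15 + 20 + 12 + 14 + 17) / 13 = 166 / 13 = 12.7692
LCL = c̄ − 3√c̄ = 12.7692 − 3 × 3.5734 = 2.0490

2.049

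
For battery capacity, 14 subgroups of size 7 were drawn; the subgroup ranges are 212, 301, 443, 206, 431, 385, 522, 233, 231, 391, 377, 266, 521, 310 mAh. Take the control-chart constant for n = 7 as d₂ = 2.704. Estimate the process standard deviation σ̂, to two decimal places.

R̄ = (212 + 301 + 443 + 206 + 431 + 385 + 522 + 233 + 231 + 391 + 377 + 266 + 521 + 310) / 14 = 344.9286
σ̂ = R̄ / d₂ = 344.9286 / 2.704 = 127.5623

127.56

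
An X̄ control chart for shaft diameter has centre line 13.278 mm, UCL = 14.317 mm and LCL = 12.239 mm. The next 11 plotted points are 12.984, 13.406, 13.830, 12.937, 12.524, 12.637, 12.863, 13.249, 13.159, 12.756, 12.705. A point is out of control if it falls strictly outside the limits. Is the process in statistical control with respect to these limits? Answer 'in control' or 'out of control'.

All 11 points lie within [12.239, 14.317].

in control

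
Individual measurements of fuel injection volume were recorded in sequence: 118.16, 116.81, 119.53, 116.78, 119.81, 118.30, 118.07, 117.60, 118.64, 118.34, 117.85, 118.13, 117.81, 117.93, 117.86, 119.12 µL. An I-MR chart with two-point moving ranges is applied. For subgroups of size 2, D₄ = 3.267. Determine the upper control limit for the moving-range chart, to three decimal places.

3.472

Moving ranges: 1.35, 2.72, 2.75, 3.03, 1.51, 0.23, 0.47, 1.04, 0.30, 0.49, 0.28, 0.32, 0.12, 0.07, 1.26; M̄R̄ = 15.9400 / 15 = 1.0627
UCL_MR = D₄·M̄R̄ = 3.267 × 1.0627 = 3.4717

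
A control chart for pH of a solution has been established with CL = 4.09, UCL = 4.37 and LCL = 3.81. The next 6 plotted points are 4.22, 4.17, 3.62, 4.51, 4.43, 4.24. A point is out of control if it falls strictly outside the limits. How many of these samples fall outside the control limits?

3

Compare each point to [3.81, 4.37]: sample 3 = 3.62 < LCL; sample 4 = 4.51 > UCL; sample 5 = 4.43 > UCL.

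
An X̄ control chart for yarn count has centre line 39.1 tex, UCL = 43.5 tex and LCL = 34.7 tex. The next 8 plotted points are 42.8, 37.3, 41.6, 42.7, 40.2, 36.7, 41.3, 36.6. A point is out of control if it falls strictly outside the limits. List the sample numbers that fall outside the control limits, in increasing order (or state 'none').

All 8 points lie within [34.7, 43.5].

none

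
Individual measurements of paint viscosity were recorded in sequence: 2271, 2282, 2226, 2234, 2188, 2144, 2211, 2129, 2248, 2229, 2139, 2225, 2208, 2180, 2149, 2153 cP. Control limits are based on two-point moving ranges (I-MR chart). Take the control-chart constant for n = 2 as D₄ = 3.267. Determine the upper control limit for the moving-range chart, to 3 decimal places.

Moving ranges: 11, 56, 8, 46, 44, 67, 82, 119, 19, 90, 86, 17, 28, 31, 4; M̄R̄ = 708.0000 / 15 = 47.2000
UCL_MR = D₄·M̄R̄ = 3.267 × 47.2000 = 154.2024

154.202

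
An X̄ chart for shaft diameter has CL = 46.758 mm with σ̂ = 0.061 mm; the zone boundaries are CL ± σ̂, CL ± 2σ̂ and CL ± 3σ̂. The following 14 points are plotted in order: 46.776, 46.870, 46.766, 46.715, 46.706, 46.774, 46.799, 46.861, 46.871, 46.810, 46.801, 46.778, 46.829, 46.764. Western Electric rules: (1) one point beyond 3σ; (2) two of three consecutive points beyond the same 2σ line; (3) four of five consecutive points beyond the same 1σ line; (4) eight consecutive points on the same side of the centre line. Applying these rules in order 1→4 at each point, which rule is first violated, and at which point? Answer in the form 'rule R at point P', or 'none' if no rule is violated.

rule 4 at point 13

Zone of each point (C = within 1σ̂, B = 1σ̂–2σ̂, A = 2σ̂–3σ̂, * = beyond 3σ̂; sign = side of CL): 1:+C, 2:+B, 3:+C, 4:-C, 5:-C, 6:+C, 7:+C, 8:+B, 9:+B, 10:+C, 11:+C, 12:+C, 13:+B, 14:+C
Rule 4 (eight consecutive points on the same side of the centre line) is satisfied at point 13.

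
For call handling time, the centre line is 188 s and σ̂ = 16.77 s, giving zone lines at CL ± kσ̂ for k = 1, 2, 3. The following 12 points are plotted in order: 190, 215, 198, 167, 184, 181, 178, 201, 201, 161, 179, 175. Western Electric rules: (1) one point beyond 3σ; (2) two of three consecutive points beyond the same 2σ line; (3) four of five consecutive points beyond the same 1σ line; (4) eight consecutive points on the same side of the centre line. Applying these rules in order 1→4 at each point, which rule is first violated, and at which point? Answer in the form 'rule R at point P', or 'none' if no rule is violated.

none

Zone of each point (C = within 1σ̂, B = 1σ̂–2σ̂, A = 2σ̂–3σ̂, * = beyond 3σ̂; sign = side of CL): 1:+C, 2:+B, 3:+C, 4:-B, 5:-C, 6:-C, 7:-C, 8:+C, 9:+C, 10:-B, 11:-C, 12:-C
No rule fires across all 12 points.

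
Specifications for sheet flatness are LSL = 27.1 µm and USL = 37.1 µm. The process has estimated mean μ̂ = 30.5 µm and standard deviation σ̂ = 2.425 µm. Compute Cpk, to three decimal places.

0.467

Cpu = (USL − μ̂) / (3σ̂) = (37.1 − 30.5) / (3 × 2.425) = 0.9072; Cpl = (μ̂ − LSL) / (3σ̂) = (30.5 − 27.1) / (3 × 2.425) = 0.4674; Cpk = min(Cpu, Cpl) = 0.4674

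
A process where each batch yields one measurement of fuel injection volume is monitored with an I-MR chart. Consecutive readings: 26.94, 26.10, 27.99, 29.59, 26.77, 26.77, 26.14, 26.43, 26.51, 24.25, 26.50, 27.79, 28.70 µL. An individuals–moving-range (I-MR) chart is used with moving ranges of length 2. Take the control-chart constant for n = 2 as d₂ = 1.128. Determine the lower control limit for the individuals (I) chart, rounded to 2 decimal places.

23.67

X̄ = (26.94 + 26.10 + 27.99 + 29.59 + 26.77 + 26.77 + 26.14 + 26.43 + 26.51 + 24.25 + 26.50 + 27.79 + 28.70) / 13 = 26.9600
Moving ranges: 0.84, 1.89, 1.60, 2.82, 0.00, 0.63, 0.29, 0.08, 2.26, 2.25, 1.29, 0.91; M̄R̄ = 14.8600 / 12 = 1.2383
LCL = X̄ − 3·M̄R̄/d₂ = 26.9600 − 3 × 1.2383 / 1.128 = 23.6666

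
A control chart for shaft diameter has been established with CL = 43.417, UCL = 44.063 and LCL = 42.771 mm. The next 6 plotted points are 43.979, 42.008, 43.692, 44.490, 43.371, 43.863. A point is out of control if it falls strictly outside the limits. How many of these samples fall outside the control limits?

2

Compare each point to [42.771, 44.063]: sample 2 = 42.008 < LCL; sample 4 = 44.490 > UCL.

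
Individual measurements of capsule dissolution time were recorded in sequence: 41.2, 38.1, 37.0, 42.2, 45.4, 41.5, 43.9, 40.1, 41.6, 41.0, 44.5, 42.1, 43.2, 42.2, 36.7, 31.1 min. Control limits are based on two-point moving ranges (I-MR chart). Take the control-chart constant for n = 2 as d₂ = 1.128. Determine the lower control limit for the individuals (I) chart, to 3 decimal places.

32.954

X̄ = (41.2 + 38.1 + 37.0 + 42.2 + 45.4 + 41.5 + 43.9 + 40.1 + 41.6 + 41.0 + 44.5 + 42.1 + 43.2 + 42.2 + 36.7 + 31.1) / 16 = 40.7375
Moving ranges: 3.1, 1.1, 5.2, 3.2, 3.9, 2.4, 3.8, 1.5, 0.6, 3.5, 2.4, 1.1, 1.0, 5.5, 5.6; M̄R̄ = 43.9000 / 15 = 2.9267
LCL = X̄ − 3·M̄R̄/d₂ = 40.7375 − 3 × 2.9267 / 1.128 = 32.9538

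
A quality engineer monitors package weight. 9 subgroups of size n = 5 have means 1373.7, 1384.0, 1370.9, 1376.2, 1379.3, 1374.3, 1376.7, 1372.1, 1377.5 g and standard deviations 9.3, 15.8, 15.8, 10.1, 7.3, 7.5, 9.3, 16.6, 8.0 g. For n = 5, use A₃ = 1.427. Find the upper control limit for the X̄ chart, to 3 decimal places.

X̄̄ = (1373.7 + 1384.0 + 1370.9 + 1376.2 + 1379.3 + 1374.3 + 1376.7 + 1372.1 + 1377.5) / 9 = 1376.0778
s̄ = (9.3 + 15.8 + 15.8 + 10.1 + 7.3 + 7.5 + 9.3 + 16.6 + 8.0) / 9 = 11.0778
UCL = X̄̄ + A₃·s̄ = 1376.0778 + 1.427 × 11.0778 = 1391.8858

1391.886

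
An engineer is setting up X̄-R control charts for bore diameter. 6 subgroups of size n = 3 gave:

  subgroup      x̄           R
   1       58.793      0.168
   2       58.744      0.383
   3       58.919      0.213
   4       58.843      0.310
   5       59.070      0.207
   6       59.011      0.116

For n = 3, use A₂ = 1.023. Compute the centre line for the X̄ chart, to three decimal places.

X̄̄ = (58.793 + 58.744 + 58.919 + 58.843 + 59.070 + 59.011) / 6 = 353.3800 / 6 = 58.8967
CL = X̄̄ = 58.8967

58.897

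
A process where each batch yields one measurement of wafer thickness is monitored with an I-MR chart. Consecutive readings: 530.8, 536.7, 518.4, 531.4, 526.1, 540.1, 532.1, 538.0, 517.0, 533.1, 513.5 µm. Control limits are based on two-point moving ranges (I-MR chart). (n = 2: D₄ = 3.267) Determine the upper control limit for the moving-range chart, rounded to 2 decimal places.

Moving ranges: 5.9, 18.3, 13.0, 5.3, 14.0, 8.0, 5.9, 21.0, 16.1, 19.6; M̄R̄ = 127.1000 / 10 = 12.7100
UCL_MR = D₄·M̄R̄ = 3.267 × 12.7100 = 41.5236

41.52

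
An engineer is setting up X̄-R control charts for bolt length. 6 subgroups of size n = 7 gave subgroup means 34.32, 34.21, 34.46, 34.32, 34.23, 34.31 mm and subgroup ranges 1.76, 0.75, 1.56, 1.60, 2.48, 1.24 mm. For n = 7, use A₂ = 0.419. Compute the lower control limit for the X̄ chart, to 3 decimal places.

X̄̄ = (34.32 + 34.21 + 34.46 + 34.32 + 34.23 + 34.31) / 6 = 205.8500 / 6 = 34.3083
R̄ = (1.76 + 0.75 + 1.56 + 1.60 + 2.48 + 1.24) / 6 = 9.3900 / 6 = 1.5650
LCL = X̄̄ − A₂·R̄ = 34.3083 − 0.419 × 1.5650 = 33.6526

33.653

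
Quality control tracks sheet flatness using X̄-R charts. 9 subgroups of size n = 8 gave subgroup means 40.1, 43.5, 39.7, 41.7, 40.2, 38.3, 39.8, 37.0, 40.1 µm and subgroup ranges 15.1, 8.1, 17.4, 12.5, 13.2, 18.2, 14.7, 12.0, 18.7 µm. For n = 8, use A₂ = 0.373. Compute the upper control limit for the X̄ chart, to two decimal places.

45.43

X̄̄ = (40.1 + 43.5 + 39.7 + 41.7 + 40.2 + 38.3 + 39.8 + 37.0 + 40.1) / 9 = 360.4000 / 9 = 40.0444
R̄ = (15.1 + 8.1 + 17.4 + 12.5 + 13.2 + 18.2 + 14.7 + 12.0 + 18.7) / 9 = 129.9000 / 9 = 14.4333
UCL = X̄̄ + A₂·R̄ = 40.0444 + 0.373 × 14.4333 = 45.4281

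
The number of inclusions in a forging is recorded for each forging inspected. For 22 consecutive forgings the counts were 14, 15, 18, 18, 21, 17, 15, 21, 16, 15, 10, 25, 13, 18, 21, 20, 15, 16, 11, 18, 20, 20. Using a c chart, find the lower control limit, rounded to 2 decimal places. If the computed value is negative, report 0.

c̄ = (14 + 15 + 18 + 18 + 21 + 17 + 15 + 21 + 16 + 15 + 10 + 25 + 13 + 18 + 21 + 20 + 15 + 16 + 11 + 18 + 20 + 20) / 22 = 377 / 22 = 17.1364
LCL = c̄ − 3√c̄ = 17.1364 − 3 × 4.1396 = 4.7175

4.72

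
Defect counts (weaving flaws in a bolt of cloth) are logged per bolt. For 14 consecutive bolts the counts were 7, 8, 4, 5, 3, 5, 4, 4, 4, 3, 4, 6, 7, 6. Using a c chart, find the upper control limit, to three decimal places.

c̄ = (7 + 8 + 4 + 5 + 3 + 5 + 4 + 4 + 4 + 3 + 4 + 6 + 7 + 6) / 14 = 70 / 14 = 5.0000
UCL = c̄ + 3√c̄ = 5.0000 + 3 × √5.0000 = 5.0000 + 3 × 2.2361 = 11.7082

11.708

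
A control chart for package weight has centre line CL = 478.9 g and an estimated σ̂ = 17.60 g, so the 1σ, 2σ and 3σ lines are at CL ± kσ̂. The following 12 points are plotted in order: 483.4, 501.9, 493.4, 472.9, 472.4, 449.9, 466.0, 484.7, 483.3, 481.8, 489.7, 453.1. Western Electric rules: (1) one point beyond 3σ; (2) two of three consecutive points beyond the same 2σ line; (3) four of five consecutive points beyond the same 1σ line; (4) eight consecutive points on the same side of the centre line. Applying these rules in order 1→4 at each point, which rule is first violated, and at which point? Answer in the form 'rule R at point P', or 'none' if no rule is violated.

none

Zone of each point (C = within 1σ̂, B = 1σ̂–2σ̂, A = 2σ̂–3σ̂, * = beyond 3σ̂; sign = side of CL): 1:+C, 2:+B, 3:+C, 4:-C, 5:-C, 6:-B, 7:-C, 8:+C, 9:+C, 10:+C, 11:+C, 12:-B
No rule fires across all 12 points.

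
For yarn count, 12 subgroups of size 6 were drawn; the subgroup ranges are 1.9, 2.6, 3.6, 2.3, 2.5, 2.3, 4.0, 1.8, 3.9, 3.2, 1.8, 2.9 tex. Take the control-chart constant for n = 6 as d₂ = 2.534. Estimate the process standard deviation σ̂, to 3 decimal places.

1.079

R̄ = (1.9 + 2.6 + 3.6 + 2.3 + 2.5 + 2.3 + 4.0 + 1.8 + 3.9 + 3.2 + 1.8 + 2.9) / 12 = 2.7333
σ̂ = R̄ / d₂ = 2.7333 / 2.534 = 1.0787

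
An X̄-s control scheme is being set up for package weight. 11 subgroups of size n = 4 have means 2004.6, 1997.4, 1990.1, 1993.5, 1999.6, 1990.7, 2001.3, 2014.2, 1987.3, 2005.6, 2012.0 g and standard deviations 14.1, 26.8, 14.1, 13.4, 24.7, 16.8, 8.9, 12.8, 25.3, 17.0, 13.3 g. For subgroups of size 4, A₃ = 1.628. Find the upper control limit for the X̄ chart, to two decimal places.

2027.37

X̄̄ = (2004.6 + 1997.4 + 1990.1 + 1993.5 + 1999.6 + 1990.7 + 2001.3 + 2014.2 + 1987.3 + 2005.6 + 2012.0) / 11 = 1999.6636
s̄ = (14.1 + 26.8 + 14.1 + 13.4 + 24.7 + 16.8 + 8.9 + 12.8 + 25.3 + 17.0 + 13.3) / 11 = 17.0182
UCL = X̄̄ + A₃·s̄ = 1999.6636 + 1.628 × 17.0182 = 2027.3692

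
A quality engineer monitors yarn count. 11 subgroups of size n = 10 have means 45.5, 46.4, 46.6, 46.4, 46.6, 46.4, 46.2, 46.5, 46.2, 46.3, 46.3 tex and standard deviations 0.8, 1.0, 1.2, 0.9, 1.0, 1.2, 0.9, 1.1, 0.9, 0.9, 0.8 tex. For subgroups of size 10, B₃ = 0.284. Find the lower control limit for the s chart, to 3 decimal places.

s̄ = (0.8 + 1.0 + 1.2 + 0.9 + 1.0 + 1.2 + 0.9 + 1.1 + 0.9 + 0.9 + 0.8) / 11 = 0.9727
LCL_s = B₃·s̄ = 0.284 × 0.9727 = 0.2763

0.276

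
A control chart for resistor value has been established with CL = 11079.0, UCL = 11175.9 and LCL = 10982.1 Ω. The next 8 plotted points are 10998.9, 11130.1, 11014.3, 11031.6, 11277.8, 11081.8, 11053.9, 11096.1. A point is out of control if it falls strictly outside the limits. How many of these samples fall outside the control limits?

1

Compare each point to [10982.1, 11175.9]: sample 5 = 11277.8 > UCL.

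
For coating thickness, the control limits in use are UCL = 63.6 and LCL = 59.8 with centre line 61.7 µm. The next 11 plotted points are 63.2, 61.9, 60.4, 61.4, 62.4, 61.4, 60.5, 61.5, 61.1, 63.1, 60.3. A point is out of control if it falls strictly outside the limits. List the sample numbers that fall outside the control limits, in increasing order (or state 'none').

All 11 points lie within [59.8, 63.6].

none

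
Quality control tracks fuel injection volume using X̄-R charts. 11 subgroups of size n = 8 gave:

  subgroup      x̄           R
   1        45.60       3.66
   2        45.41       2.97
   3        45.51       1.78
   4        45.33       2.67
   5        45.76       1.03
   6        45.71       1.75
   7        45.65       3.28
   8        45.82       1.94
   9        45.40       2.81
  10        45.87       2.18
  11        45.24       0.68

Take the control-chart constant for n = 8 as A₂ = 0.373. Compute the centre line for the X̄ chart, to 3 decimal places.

45.573

X̄̄ = (45.60 + 45.41 + 45.51 + 45.33 + 45.76 + 45.71 + 45.65 + 45.82 + 45.40 + 45.87 + 45.24) / 11 = 501.3000 / 11 = 45.5727
CL = X̄̄ = 45.5727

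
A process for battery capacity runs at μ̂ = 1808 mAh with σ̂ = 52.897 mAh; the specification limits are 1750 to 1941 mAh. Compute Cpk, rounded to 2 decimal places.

0.37

Cpu = (USL − μ̂) / (3σ̂) = (1941 − 1808) / (3 × 52.897) = 0.8381; Cpl = (μ̂ − LSL) / (3σ̂) = (1808 − 1750) / (3 × 52.897) = 0.3655; Cpk = min(Cpu, Cpl) = 0.3655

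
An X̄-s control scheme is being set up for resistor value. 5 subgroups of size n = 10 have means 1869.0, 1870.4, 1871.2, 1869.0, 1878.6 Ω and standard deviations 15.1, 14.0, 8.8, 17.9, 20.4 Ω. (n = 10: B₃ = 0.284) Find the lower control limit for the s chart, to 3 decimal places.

4.328

s̄ = (15.1 + 14.0 + 8.8 + 17.9 + 20.4) / 5 = 15.2400
LCL_s = B₃·s̄ = 0.284 × 15.2400 = 4.3282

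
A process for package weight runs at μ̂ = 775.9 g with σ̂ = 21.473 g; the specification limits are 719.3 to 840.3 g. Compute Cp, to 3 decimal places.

Cp = (USL − LSL) / (6σ̂) = (840.3 − 719.3) / (6 × 21.473) = 121.0000 / 128.8380 = 0.9392

0.939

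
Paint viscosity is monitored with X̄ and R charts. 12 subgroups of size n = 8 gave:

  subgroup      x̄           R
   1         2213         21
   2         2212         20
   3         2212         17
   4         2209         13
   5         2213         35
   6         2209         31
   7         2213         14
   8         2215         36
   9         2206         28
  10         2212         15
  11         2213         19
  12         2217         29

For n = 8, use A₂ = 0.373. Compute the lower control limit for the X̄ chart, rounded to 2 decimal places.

2203.36

X̄̄ = (2213 + 2212 + 2212 + 2209 + 2213 + 2209 + 2213 + 2215 + 2206 + 2212 + 2213 + 2217) / 12 = 26544.0000 / 12 = 2212.0000
R̄ = (21 + 20 + 17 + 13 + 35 + 31 + 14 + 36 + 28 + 15 + 19 + 29) / 12 = 278.0000 / 12 = 23.1667
LCL = X̄̄ − A₂·R̄ = 2212.0000 − 0.373 × 23.1667 = 2203.3588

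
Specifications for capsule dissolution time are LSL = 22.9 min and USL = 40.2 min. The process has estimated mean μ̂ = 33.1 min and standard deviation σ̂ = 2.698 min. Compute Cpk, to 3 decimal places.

Cpu = (USL − μ̂) / (3σ̂) = (40.2 − 33.1) / (3 × 2.698) = 0.8772; Cpl = (μ̂ − LSL) / (3σ̂) = (33.1 − 22.9) / (3 × 2.698) = 1.2602; Cpk = min(Cpu, Cpl) = 0.8772

0.877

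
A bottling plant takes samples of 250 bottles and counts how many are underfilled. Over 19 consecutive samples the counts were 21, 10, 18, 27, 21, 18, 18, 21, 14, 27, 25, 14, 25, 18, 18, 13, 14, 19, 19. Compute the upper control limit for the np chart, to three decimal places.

p̄ = Σdᵢ / (k·n) = 360 / (19 × 250) = 0.07579
UCL = np̄ + 3·√(np̄(1−p̄)) = 18.9474 + 3 × √(18.9474×0.92421) = 18.9474 + 3 × 4.1847 = 31.5013

31.501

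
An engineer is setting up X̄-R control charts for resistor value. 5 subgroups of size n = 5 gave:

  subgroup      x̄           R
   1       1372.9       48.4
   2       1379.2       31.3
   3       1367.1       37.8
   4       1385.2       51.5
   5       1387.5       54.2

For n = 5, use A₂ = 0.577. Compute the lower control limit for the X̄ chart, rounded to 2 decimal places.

1352.62

X̄̄ = (1372.9 + 1379.2 + 1367.1 + 1385.2 + 1387.5) / 5 = 6891.9000 / 5 = 1378.3800
R̄ = (48.4 + 31.3 + 37.8 + 51.5 + 54.2) / 5 = 223.2000 / 5 = 44.6400
LCL = X̄̄ − A₂·R̄ = 1378.3800 − 0.577 × 44.6400 = 1352.6227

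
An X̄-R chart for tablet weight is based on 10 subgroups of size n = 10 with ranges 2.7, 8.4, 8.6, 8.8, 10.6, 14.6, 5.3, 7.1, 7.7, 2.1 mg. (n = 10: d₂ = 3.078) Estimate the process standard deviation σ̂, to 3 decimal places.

2.466

R̄ = (2.7 + 8.4 + 8.6 + 8.8 + 10.6 + 14.6 + 5.3 + 7.1 + 7.7 + 2.1) / 10 = 7.5900
σ̂ = R̄ / d₂ = 7.5900 / 3.078 = 2.4659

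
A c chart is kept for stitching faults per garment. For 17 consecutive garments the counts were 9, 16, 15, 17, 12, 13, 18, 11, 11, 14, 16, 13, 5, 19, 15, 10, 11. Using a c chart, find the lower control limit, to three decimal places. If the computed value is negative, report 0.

c̄ = (9 + 16 + 15 + 17 + 12 + 13 + 18 + 11 + 11 + 14 + 16 + 13 + 5 + 19 + 15 + 10 + 11) / 17 = 225 / 17 = 13.2353
LCL = c̄ − 3√c̄ = 13.2353 − 3 × 3.6380 = 2.3212

2.321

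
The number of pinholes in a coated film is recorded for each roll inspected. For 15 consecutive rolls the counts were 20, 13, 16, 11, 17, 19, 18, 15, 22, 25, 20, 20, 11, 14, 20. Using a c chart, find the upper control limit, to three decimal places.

29.914

c̄ = (20 + 13 + 16 + 11 + 17 + 19 + 18 + 15 + 22 + 25 + 20 + 20 + 11 + 14 + 20) / 15 = 261 / 15 = 17.4000
UCL = c̄ + 3√c̄ = 17.4000 + 3 × √17.4000 = 17.4000 + 3 × 4.1713 = 29.9140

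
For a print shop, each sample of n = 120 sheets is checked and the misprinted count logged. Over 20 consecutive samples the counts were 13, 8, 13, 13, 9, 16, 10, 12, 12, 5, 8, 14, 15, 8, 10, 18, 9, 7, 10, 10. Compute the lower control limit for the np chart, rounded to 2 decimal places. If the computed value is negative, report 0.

1.52

p̄ = Σdᵢ / (k·n) = 220 / (20 × 120) = 0.09167
LCL = np̄ − 3·√(np̄(1−p̄)) = 11.0000 − 3 × 3.1610 = 1.5171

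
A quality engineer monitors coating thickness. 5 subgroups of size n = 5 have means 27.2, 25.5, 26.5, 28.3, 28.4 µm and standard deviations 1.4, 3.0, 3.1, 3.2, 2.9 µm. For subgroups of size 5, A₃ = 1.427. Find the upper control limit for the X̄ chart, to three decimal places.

31.061

X̄̄ = (27.2 + 25.5 + 26.5 + 28.3 + 28.4) / 5 = 27.1800
s̄ = (1.4 + 3.0 + 3.1 + 3.2 + 2.9) / 5 = 2.7200
UCL = X̄̄ + A₃·s̄ = 27.1800 + 1.427 × 2.7200 = 31.0614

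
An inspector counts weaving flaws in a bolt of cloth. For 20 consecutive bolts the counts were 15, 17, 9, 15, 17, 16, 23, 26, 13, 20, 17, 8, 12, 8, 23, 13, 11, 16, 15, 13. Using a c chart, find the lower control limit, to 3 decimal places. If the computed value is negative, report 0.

c̄ = (15 + 17 + 9 + 15 + 17 + 16 + 23 + 26 + 13 + 20 + 17 + 8 + 12 + 8 + 23 + 13 + 11 + 16 + 15 + 13) / 20 = 307 / 20 = 15.3500
LCL = c̄ − 3√c̄ = 15.3500 − 3 × 3.9179 = 3.5963

3.596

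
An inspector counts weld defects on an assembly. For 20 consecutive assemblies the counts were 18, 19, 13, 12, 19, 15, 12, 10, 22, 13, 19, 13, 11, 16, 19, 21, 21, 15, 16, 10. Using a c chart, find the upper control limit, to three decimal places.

c̄ = (18 + 19 + 13 + 12 + 19 + 15 + 12 + 10 + 22 + 13 + 19 + 13 + 11 + 16 + 19 + 21 + 21 + 15 + 16 + 10) / 20 = 314 / 20 = 15.7000
UCL = c̄ + 3√c̄ = 15.7000 + 3 × √15.7000 = 15.7000 + 3 × 3.9623 = 27.5870

27.587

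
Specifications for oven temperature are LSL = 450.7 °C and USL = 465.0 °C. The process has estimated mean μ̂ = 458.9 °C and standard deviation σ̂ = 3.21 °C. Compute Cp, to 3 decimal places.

0.742

Cp = (USL − LSL) / (6σ̂) = (465.0 − 450.7) / (6 × 3.21) = 14.3000 / 19.2600 = 0.7425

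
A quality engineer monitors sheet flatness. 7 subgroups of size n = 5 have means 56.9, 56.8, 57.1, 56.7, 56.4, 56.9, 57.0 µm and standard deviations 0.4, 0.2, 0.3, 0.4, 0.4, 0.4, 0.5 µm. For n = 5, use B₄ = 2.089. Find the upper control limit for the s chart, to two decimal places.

0.78

s̄ = (0.4 + 0.2 + 0.3 + 0.4 + 0.4 + 0.4 + 0.5) / 7 = 0.3714
UCL_s = B₄·s̄ = 2.089 × 0.3714 = 0.7759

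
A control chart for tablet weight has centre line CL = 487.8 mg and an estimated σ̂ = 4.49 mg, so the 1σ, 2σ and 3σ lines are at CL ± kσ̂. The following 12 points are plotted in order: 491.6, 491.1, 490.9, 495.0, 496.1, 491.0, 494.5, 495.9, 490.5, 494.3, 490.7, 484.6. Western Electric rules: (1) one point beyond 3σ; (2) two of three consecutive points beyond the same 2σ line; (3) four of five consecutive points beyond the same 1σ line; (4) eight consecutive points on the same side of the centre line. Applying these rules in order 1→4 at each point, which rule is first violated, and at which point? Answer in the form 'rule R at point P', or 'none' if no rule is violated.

rule 3 at point 8

Zone of each point (C = within 1σ̂, B = 1σ̂–2σ̂, A = 2σ̂–3σ̂, * = beyond 3σ̂; sign = side of CL): 1:+C, 2:+C, 3:+C, 4:+B, 5:+B, 6:+C, 7:+B, 8:+B, 9:+C, 10:+B, 11:+C, 12:-C
Rule 3 (four of five consecutive points beyond the same 1σ limit) is satisfied at point 8.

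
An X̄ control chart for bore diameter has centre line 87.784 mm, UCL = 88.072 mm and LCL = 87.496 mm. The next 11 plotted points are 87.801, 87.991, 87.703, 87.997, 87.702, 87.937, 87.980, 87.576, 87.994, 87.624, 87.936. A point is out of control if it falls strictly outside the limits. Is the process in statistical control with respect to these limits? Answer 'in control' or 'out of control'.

in control

All 11 points lie within [87.496, 88.072].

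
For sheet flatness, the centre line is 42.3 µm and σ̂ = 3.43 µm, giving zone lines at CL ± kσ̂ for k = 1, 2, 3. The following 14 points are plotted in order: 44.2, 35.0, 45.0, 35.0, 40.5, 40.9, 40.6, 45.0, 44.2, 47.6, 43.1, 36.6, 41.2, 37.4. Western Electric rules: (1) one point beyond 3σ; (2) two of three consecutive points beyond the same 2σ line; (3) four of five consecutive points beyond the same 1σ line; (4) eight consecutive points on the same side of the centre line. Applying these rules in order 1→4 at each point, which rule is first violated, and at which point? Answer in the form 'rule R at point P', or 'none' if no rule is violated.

rule 2 at point 4

Zone of each point (C = within 1σ̂, B = 1σ̂–2σ̂, A = 2σ̂–3σ̂, * = beyond 3σ̂; sign = side of CL): 1:+C, 2:-A, 3:+C, 4:-A, 5:-C, 6:-C, 7:-C, 8:+C, 9:+C, 10:+B, 11:+C, 12:-B, 13:-C, 14:-B
Rule 2 (two of three consecutive points beyond the same 2σ limit) is satisfied at point 4.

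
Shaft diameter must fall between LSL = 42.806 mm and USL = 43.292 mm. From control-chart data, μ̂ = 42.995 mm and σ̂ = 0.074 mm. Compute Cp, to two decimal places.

1.09

Cp = (USL − LSL) / (6σ̂) = (43.292 − 42.806) / (6 × 0.074) = 0.4860 / 0.4440 = 1.0946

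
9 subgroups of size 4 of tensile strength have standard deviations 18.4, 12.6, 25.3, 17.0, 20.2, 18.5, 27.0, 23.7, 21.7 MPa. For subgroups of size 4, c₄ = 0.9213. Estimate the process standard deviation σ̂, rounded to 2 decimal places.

22.24

s̄ = (18.4 + 12.6 + 25.3 + 17.0 + 20.2 + 18.5 + 27.0 + 23.7 + 21.7) / 9 = 20.4889
σ̂ = s̄ / c₄ = 20.4889 / 0.9213 = 22.2391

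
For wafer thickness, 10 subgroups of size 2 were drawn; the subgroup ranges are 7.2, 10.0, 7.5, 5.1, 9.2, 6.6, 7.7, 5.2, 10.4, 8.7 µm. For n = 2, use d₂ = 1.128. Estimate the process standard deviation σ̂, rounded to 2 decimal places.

R̄ = (7.2 + 10.0 + 7.5 + 5.1 + 9.2 + 6.6 + 7.7 + 5.2 + 10.4 + 8.7) / 10 = 7.7600
σ̂ = R̄ / d₂ = 7.7600 / 1.128 = 6.8794

6.88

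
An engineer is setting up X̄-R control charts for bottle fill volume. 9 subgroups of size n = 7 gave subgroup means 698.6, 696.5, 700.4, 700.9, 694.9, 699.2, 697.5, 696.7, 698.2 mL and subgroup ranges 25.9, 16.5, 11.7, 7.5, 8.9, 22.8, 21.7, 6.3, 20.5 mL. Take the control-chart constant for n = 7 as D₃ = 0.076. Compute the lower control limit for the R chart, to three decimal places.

1.197

R̄ = (25.9 + 16.5 + 11.7 + 7.5 + 8.9 + 22.8 + 21.7 + 6.3 + 20.5) / 9 = 141.8000 / 9 = 15.7556
LCL_R = D₃·R̄ = 0.076 × 15.7556 = 1.1974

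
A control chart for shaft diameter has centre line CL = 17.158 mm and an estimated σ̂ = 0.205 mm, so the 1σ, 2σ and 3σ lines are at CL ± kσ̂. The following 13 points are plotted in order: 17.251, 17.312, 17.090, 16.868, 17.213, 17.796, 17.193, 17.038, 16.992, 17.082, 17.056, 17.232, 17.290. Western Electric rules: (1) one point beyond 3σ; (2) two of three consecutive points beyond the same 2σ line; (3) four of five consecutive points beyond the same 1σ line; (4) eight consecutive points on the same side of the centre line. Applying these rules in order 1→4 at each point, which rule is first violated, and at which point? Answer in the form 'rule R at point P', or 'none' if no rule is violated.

Zone of each point (C = within 1σ̂, B = 1σ̂–2σ̂, A = 2σ̂–3σ̂, * = beyond 3σ̂; sign = side of CL): 1:+C, 2:+C, 3:-C, 4:-B, 5:+C, 6:+*, 7:+C, 8:-C, 9:-C, 10:-C, 11:-C, 12:+C, 13:+C
Rule 1 (one point beyond the 3σ limits) is satisfied at point 6.

rule 1 at point 6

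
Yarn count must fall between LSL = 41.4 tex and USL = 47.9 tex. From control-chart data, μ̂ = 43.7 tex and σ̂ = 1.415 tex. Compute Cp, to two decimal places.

0.77

Cp = (USL − LSL) / (6σ̂) = (47.9 − 41.4) / (6 × 1.415) = 6.5000 / 8.4900 = 0.7656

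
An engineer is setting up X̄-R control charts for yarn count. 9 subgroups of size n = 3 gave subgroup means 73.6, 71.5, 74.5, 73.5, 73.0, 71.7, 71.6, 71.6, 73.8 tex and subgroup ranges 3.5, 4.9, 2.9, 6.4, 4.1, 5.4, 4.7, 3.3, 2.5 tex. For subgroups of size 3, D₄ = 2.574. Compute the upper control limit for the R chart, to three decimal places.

10.782

R̄ = (3.5 + 4.9 + 2.9 + 6.4 + 4.1 + 5.4 + 4.7 + 3.3 + 2.5) / 9 = 37.7000 / 9 = 4.1889
UCL_R = D₄·R̄ = 2.574 × 4.1889 = 10.7822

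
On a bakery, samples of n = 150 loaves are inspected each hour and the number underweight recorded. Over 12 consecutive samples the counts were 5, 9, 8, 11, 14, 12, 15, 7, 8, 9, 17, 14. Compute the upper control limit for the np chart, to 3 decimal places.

20.227

p̄ = Σdᵢ / (k·n) = 129 / (12 × 150) = 0.07167
UCL = np̄ + 3·√(np̄(1−p̄)) = 10.7500 + 3 × √(10.7500×0.92833) = 10.7500 + 3 × 3.1590 = 20.2271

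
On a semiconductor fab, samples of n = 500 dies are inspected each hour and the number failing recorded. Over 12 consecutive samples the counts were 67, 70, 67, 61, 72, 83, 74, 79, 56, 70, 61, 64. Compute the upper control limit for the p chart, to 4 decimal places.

0.1835

p̄ = Σdᵢ / (k·n) = 824 / (12 × 500) = 0.13733
UCL = p̄ + 3·√(p̄(1−p̄)/n) = 0.13733 + 3 × √(0.13733×0.86267/500) = 0.13733 + 3 × 0.01539 = 0.18351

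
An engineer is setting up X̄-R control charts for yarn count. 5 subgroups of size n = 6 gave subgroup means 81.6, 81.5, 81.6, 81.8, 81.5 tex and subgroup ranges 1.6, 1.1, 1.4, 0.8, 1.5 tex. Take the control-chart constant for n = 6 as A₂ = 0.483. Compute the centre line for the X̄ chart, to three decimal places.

81.600

X̄̄ = (81.6 + 81.5 + 81.6 + 81.8 + 81.5) / 5 = 408.0000 / 5 = 81.6000
CL = X̄̄ = 81.6000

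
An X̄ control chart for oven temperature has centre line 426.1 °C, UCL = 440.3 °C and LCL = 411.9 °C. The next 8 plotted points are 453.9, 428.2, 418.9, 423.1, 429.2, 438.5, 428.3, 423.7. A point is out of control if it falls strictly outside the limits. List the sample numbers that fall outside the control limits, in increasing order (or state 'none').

Compare each point to [411.9, 440.3]: sample 1 = 453.9 > UCL.

1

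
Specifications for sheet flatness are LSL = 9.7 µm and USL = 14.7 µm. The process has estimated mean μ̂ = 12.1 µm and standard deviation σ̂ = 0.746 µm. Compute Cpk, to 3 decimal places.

Cpu = (USL − μ̂) / (3σ̂) = (14.7 − 12.1) / (3 × 0.746) = 1.1618; Cpl = (μ̂ − LSL) / (3σ̂) = (12.1 − 9.7) / (3 × 0.746) = 1.0724; Cpk = min(Cpu, Cpl) = 1.0724

1.072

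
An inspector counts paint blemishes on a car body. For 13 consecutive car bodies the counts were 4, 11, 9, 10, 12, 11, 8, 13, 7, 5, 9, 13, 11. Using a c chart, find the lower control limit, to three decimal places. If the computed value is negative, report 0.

c̄ = (4 + 11 + 9 + 10 + 12 + 11 + 8 + 13 + 7 + 5 + 9 + 13 + 11) / 13 = 123 / 13 = 9.4615
LCL = c̄ − 3√c̄ = 9.4615 − 3 × 3.0760 = 0.2337

0.234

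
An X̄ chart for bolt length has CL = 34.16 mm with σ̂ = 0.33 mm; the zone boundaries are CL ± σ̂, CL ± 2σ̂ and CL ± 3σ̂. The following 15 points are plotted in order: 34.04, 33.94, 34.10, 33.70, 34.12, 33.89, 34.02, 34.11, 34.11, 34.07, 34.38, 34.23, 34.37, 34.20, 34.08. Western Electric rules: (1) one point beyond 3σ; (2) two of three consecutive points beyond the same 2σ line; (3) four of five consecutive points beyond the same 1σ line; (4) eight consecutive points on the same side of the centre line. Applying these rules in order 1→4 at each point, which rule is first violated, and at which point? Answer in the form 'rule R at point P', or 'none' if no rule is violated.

Zone of each point (C = within 1σ̂, B = 1σ̂–2σ̂, A = 2σ̂–3σ̂, * = beyond 3σ̂; sign = side of CL): 1:-C, 2:-C, 3:-C, 4:-B, 5:-C, 6:-C, 7:-C, 8:-C, 9:-C, 10:-C, 11:+C, 12:+C, 13:+C, 14:+C, 15:-C
Rule 4 (eight consecutive points on the same side of the centre line) is satisfied at point 8.

rule 4 at point 8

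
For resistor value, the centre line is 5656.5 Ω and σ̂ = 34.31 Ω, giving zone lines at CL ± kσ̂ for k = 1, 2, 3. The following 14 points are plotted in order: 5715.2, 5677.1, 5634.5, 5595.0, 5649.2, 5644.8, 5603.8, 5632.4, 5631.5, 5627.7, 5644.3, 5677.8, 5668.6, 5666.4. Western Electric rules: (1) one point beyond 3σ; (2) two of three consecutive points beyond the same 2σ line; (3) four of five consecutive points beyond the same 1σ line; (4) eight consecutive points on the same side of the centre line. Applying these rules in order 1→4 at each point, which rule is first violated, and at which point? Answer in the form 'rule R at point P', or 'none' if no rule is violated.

Zone of each point (C = within 1σ̂, B = 1σ̂–2σ̂, A = 2σ̂–3σ̂, * = beyond 3σ̂; sign = side of CL): 1:+B, 2:+C, 3:-C, 4:-B, 5:-C, 6:-C, 7:-B, 8:-C, 9:-C, 10:-C, 11:-C, 12:+C, 13:+C, 14:+C
Rule 4 (eight consecutive points on the same side of the centre line) is satisfied at point 10.

rule 4 at point 10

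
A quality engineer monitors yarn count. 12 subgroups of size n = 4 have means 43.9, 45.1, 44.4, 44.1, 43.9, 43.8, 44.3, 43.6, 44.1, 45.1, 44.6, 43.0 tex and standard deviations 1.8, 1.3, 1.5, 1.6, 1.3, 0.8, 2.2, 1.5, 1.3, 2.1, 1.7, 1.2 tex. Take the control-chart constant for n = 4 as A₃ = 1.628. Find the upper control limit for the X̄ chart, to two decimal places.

46.64

X̄̄ = (43.9 + 45.1 + 44.4 + 44.1 + 43.9 + 43.8 + 44.3 + 43.6 + 44.1 + 45.1 + 44.6 + 43.0) / 12 = 44.1583
s̄ = (1.8 + 1.3 + 1.5 + 1.6 + 1.3 + 0.8 + 2.2 + 1.5 + 1.3 + 2.1 + 1.7 + 1.2) / 12 = 1.5250
UCL = X̄̄ + A₃·s̄ = 44.1583 + 1.628 × 1.5250 = 46.6410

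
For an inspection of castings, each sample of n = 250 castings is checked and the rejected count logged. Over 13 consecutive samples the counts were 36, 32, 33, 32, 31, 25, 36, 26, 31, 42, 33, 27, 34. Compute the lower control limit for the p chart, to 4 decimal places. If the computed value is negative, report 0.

0.0651

p̄ = Σdᵢ / (k·n) = 418 / (13 × 250) = 0.12862
LCL = p̄ − 3·√(p̄(1−p̄)/n) = 0.12862 − 3 × 0.02117 = 0.06510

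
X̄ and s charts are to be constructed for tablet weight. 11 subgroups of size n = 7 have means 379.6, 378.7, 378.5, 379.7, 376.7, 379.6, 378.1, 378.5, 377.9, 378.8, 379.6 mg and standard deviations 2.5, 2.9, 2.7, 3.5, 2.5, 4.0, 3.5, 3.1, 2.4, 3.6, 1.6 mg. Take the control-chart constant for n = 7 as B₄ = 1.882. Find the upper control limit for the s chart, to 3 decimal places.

5.526

s̄ = (2.5 + 2.9 + 2.7 + 3.5 + 2.5 + 4.0 + 3.5 + 3.1 + 2.4 + 3.6 + 1.6) / 11 = 2.9364
UCL_s = B₄·s̄ = 1.882 × 2.9364 = 5.5262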